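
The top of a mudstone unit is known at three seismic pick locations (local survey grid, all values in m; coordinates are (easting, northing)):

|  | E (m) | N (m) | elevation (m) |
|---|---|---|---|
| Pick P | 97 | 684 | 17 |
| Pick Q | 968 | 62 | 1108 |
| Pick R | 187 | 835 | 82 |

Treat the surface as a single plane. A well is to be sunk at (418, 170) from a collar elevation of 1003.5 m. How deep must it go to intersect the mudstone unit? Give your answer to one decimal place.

Two edge vectors: Pick P→Pick Q = (871, -622, 1091), Pick P→Pick R = (90, 151, 65).
Normal n = (Pick P→Pick Q) × (Pick P→Pick R) = (-205171, 41575, 187501).
So ∂z/∂E = −n_x/n_z = 1.09424 and ∂z/∂N = −n_y/n_z = −0.22173.
Intercept c from Pick P: 17 − 106.14 + 151.66 = 62.52.
At (418, 170): z_contact = 457.39 − 37.69 + 62.52 = 482.22 m.
Depth below ground = 1003.5 − 482.22 = 521.3 m.

521.3 m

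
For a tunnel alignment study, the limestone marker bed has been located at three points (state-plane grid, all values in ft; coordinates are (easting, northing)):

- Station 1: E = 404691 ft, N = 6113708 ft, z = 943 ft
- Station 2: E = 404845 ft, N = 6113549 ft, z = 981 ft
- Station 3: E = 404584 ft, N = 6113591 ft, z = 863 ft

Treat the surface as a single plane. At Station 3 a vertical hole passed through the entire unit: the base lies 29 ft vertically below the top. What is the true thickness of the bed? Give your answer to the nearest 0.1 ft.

25.5 ft

Let the plane be z = a·E + b·N + c.
Station 2−Station 1: 154a − 159b = 38;  Station 3−Station 1: −107a − 117b = −80.
Solving gives a = 0.49002, b = 0.23562.
|∇z| = √(a²+b²) = 0.54373, so dip δ = arctan(0.54373) = 28.53°.
True thickness = vertical thickness × cos δ = 29 × cos 28.53° = 25.5 ft.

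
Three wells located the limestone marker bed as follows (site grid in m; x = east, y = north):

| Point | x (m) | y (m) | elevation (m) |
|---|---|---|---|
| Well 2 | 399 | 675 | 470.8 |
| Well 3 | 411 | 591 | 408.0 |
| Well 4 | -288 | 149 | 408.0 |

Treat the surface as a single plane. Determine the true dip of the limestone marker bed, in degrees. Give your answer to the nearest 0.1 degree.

Two edge vectors: Well 2→Well 3 = (12, -84, -62.8), Well 2→Well 4 = (-687, -526, -62.8).
Normal n = (Well 2→Well 3) × (Well 2→Well 4) = (-27757.6, 43897.2, -64020).
So ∂z/∂x = −n_x/n_z = −0.43358 and ∂z/∂y = −n_y/n_z = 0.68568.
Gradient magnitude |∇z| = √(a² + b²) = √(0.18799 + 0.47016) = 0.81126.
True dip = arctan(0.81126) = 39.1°, dipping toward SSE (azimuth ≈ 148°).

39.1°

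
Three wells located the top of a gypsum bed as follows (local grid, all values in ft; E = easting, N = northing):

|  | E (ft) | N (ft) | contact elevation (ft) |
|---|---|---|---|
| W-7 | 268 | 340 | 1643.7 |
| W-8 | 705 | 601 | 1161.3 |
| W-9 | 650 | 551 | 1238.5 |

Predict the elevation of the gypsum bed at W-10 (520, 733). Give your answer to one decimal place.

Let the plane be z = a·E + b·N + c.
W-8−W-7: 437a + 261b = −482.4;  W-9−W-7: 382a + 211b = −405.2.
Solving gives a = −0.52979, b = −0.96123.
Then c = 1643.7 − a·268 − b·340 = 2112.50.
At (520, 733): z = −275.5 − 704.6 + 2112.50 = 1132.4 ft.

1132.4 ft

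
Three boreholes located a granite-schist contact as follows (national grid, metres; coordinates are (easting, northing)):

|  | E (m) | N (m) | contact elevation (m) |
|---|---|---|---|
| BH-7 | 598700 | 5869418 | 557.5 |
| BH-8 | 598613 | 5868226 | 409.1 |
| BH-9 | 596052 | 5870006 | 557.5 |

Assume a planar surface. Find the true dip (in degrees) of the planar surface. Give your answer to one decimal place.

7.2°

Two edge vectors: BH-7→BH-8 = (-87, -1192, -148.4), BH-7→BH-9 = (-2648, 588, 0).
Normal n = (BH-7→BH-8) × (BH-7→BH-9) = (87259.2, 392963.2, -3207572).
So ∂z/∂E = −n_x/n_z = 0.02720 and ∂z/∂N = −n_y/n_z = 0.12251.
Gradient magnitude |∇z| = √(a² + b²) = √(0.00074 + 0.01501) = 0.12550.
True dip = arctan(0.12550) = 7.2°, dipping toward SSW (azimuth ≈ 193°).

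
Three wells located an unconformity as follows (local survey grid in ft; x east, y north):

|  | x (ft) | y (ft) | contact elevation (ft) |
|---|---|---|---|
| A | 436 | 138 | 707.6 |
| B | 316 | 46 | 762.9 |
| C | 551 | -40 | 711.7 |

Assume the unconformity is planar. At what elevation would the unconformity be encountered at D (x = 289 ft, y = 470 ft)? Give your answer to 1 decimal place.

Let the plane be z = a·x + b·y + c.
B−A: −120a − 92b = 55.3;  C−A: 115a − 178b = 4.1.
Solving gives a = −0.29637, b = −0.21451.
Then c = 707.6 − a·436 − b·138 = 866.42.
At (289, 470): z = −85.7 − 100.8 + 866.42 = 679.9 ft.

679.9 ft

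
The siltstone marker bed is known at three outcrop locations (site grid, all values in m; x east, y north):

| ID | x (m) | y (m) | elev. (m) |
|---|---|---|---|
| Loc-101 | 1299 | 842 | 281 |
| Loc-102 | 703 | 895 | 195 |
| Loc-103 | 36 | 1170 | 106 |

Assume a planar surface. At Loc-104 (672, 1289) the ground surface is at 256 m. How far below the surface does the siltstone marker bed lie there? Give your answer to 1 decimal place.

52.3 m

Two edge vectors: Loc-101→Loc-102 = (-596, 53, -86), Loc-101→Loc-103 = (-1263, 328, -175).
Normal n = (Loc-101→Loc-102) × (Loc-101→Loc-103) = (18933, 4318, -128549).
So ∂z/∂x = −n_x/n_z = 0.147282 and ∂z/∂y = −n_y/n_z = 0.033590.
Intercept c from Loc-101: 281 − 191.32 − 28.28 = 61.40.
At (672, 1289): z_contact = 98.97 + 43.30 + 61.40 = 203.67 m.
Depth below ground = 256 − 203.67 = 52.3 m.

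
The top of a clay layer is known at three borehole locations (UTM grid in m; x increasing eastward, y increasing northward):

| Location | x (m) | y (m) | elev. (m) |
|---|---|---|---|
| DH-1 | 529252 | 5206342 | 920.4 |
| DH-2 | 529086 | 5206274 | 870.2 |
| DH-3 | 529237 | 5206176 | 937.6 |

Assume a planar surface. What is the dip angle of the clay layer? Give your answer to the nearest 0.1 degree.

21.0°

Let the plane be z = a·x + b·y + c.
DH-2−DH-1: −166a − 68b = −50.2;  DH-3−DH-1: −15a − 166b = 17.2.
Solving gives a = 0.35811, b = −0.13597.
Gradient magnitude |∇z| = √(a² + b²) = √(0.12824 + 0.01849) = 0.38306.
True dip = arctan(0.38306) = 21.0°, dipping toward WNW (azimuth ≈ 291°).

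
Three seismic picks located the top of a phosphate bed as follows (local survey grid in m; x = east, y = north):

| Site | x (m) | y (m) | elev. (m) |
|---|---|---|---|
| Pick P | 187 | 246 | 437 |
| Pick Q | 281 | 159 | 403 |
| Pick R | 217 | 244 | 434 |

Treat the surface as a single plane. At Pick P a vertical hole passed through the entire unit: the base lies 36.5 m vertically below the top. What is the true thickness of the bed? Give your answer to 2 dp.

Let the plane be z = a·x + b·y + c.
Pick Q−Pick P: 94a − 87b = −34;  Pick R−Pick P: 30a − 2b = −3.
Solving gives a = −0.07969, b = 0.30471.
|∇z| = √(a²+b²) = 0.31495, so dip δ = arctan(0.31495) = 17.48°.
True thickness = vertical thickness × cos δ = 36.5 × cos 17.48° = 34.81 m.

34.81 m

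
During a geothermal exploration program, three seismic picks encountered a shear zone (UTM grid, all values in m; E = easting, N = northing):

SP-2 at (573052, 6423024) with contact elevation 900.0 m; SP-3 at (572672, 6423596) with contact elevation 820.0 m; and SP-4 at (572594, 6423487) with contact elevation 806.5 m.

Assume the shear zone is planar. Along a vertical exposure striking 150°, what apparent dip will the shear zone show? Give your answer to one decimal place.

6.1°

Two edge vectors: SP-2→SP-3 = (-380, 572, -80), SP-2→SP-4 = (-458, 463, -93.5).
Normal n = (SP-2→SP-3) × (SP-2→SP-4) = (-16442, 1110, 86036).
So ∂z/∂E = −n_x/n_z = 0.19111 and ∂z/∂N = −n_y/n_z = −0.01290.
Unit vector along 150° is (sin 150°, cos 150°) = (0.5000, -0.8660).
Slope in that direction = a·(0.5000) + b·(-0.8660) = 0.10673.
Apparent dip = arctan|0.10673| = 6.1° (true dip is 10.8°, so apparent ≤ true as expected).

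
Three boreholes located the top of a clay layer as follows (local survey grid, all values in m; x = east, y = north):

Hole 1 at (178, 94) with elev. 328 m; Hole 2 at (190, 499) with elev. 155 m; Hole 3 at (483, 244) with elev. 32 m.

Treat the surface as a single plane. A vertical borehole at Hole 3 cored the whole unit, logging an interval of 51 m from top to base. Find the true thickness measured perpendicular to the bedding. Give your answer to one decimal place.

Let the plane be z = a·x + b·y + c.
Hole 2−Hole 1: 12a + 405b = −173;  Hole 3−Hole 1: 305a + 150b = −296.
Solving gives a = −0.77166, b = −0.40430.
|∇z| = √(a²+b²) = 0.87115, so dip δ = arctan(0.87115) = 41.06°.
True thickness = vertical thickness × cos δ = 51 × cos 41.06° = 38.5 m.

38.5 m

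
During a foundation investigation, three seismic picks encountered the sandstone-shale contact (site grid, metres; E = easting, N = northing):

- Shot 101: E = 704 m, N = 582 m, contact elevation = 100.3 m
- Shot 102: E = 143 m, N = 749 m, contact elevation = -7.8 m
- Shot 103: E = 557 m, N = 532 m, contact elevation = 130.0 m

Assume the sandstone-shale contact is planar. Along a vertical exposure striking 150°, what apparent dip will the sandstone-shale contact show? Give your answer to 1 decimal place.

Two edge vectors: Shot 101→Shot 102 = (-561, 167, -108.1), Shot 101→Shot 103 = (-147, -50, 29.7).
Normal n = (Shot 101→Shot 102) × (Shot 101→Shot 103) = (-445.1, 32552.4, 52599).
So ∂z/∂E = −n_x/n_z = 0.00846 and ∂z/∂N = −n_y/n_z = −0.61888.
Unit vector along 150° is (sin 150°, cos 150°) = (0.5000, -0.8660).
Slope in that direction = a·(0.5000) + b·(-0.8660) = 0.54020.
Apparent dip = arctan|0.54020| = 28.4° (true dip is 31.8°, so apparent ≤ true as expected).

28.4°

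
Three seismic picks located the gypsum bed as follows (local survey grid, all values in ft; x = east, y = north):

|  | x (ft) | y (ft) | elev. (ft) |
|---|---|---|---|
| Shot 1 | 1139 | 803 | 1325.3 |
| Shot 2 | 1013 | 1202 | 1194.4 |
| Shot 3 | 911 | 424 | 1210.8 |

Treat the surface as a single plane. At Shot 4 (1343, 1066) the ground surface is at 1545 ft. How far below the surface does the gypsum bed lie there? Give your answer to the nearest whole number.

Let the plane be z = a·x + b·y + c.
Shot 2−Shot 1: −126a + 399b = −130.9;  Shot 3−Shot 1: −228a − 379b = −114.5.
Solving gives a = 0.68694, b = −0.11114.
Then c = 1325.3 − a·1139 − b·803 = 632.12.
At (1343, 1066): z_contact = 922.6 − 118.5 + 632.12 = 1436.2 ft.
Depth below ground = 1545 − 1436.2 = 109 ft.

109 ft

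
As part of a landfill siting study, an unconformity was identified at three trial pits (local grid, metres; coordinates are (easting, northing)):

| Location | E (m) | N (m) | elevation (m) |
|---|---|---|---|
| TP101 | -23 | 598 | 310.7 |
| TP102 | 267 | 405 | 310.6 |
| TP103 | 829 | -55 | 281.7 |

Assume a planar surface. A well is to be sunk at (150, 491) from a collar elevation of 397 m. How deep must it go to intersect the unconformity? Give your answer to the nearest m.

84 m

Two edge vectors: TP101→TP102 = (290, -193, -0.1), TP101→TP103 = (852, -653, -29).
Normal n = (TP101→TP102) × (TP101→TP103) = (5531.7, 8324.8, -24934).
So ∂z/∂E = −n_x/n_z = 0.22185 and ∂z/∂N = −n_y/n_z = 0.33387.
Intercept c from TP101: 310.7 + 5.10 − 199.66 = 116.15.
At (150, 491): z_contact = 33.3 + 163.9 + 116.15 = 313.4 m.
Depth below ground = 397 − 313.4 = 84 m.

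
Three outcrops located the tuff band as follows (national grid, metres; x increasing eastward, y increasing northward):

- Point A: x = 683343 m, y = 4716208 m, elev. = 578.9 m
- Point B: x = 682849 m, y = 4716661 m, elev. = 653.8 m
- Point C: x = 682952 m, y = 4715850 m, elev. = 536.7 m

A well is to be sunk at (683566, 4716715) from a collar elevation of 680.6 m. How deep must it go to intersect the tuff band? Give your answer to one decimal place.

Two edge vectors: Point A→Point B = (-494, 453, 74.9), Point A→Point C = (-391, -358, -42.2).
Normal n = (Point A→Point B) × (Point A→Point C) = (7697.6, -50132.7, 353975).
So ∂z/∂x = −n_x/n_z = −0.021746169 and ∂z/∂y = −n_y/n_z = 0.141627799.
Intercept c from Point A: 578.9 + 14860.09 − 667946.16 = −652507.16.
At (683566, 4716715): z_contact = −14864.94 + 668017.96 − 652507.16 = 645.86 m.
Depth below ground = 680.6 − 645.86 = 34.7 m.

34.7 m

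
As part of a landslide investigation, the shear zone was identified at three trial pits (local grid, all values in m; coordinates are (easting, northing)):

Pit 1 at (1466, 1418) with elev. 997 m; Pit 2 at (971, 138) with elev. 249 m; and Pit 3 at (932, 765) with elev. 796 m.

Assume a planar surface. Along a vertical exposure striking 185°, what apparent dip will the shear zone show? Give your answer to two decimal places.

37.72°

Two edge vectors: Pit 1→Pit 2 = (-495, -1280, -748), Pit 1→Pit 3 = (-534, -653, -201).
Normal n = (Pit 1→Pit 2) × (Pit 1→Pit 3) = (-231164, 299937, -360285).
So ∂z/∂E = −n_x/n_z = −0.64161 and ∂z/∂N = −n_y/n_z = 0.83250.
Unit vector along 185° is (sin 185°, cos 185°) = (-0.0872, -0.9962).
Slope in that direction = a·(-0.0872) + b·(-0.9962) = −0.77341.
Apparent dip = arctan|0.77341| = 37.72° (true dip is 46.4°, so apparent ≤ true as expected).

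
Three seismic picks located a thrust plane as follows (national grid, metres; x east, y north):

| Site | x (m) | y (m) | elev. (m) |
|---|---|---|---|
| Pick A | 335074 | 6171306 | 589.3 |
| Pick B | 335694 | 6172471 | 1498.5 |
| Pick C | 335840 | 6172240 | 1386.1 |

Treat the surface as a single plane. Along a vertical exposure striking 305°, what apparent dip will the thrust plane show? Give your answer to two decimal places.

9.30°

Let the plane be z = a·x + b·y + c.
Pick B−Pick A: 620a + 1165b = 909.2;  Pick C−Pick A: 766a + 934b = 796.8.
Solving gives a = 0.25240, b = 0.64611.
Unit vector along 305° is (sin 305°, cos 305°) = (-0.8192, 0.5736).
Slope in that direction = a·(-0.8192) + b·(0.5736) = 0.16384.
Apparent dip = arctan|0.16384| = 9.30° (true dip is 34.7°, so apparent ≤ true as expected).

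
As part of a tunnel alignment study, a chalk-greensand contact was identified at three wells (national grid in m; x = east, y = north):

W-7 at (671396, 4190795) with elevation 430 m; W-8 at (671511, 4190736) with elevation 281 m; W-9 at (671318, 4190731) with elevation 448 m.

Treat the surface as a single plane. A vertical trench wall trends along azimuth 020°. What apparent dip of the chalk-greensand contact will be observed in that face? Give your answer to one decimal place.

Let the plane be z = a·x + b·y + c.
W-8−W-7: 115a − 59b = −149;  W-9−W-7: −78a − 64b = 18.
Solving gives a = −0.88597, b = 0.79853.
Unit vector along 020° is (sin 20°, cos 20°) = (0.3420, 0.9397).
Slope in that direction = a·(0.3420) + b·(0.9397) = 0.44735.
Apparent dip = arctan|0.44735| = 24.1° (true dip is 50.0°, so apparent ≤ true as expected).

24.1°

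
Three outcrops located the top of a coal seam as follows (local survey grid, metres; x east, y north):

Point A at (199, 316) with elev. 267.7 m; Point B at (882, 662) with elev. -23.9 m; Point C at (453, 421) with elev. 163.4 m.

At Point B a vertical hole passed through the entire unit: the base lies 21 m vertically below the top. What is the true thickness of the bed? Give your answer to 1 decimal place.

Let the plane be z = a·x + b·y + c.
Point B−Point A: 683a + 346b = −291.6;  Point C−Point A: 254a + 105b = −104.3.
Solving gives a = −0.33829, b = −0.17500.
|∇z| = √(a²+b²) = 0.38087, so dip δ = arctan(0.38087) = 20.85°.
True thickness = vertical thickness × cos δ = 21 × cos 20.85° = 19.6 m.

19.6 m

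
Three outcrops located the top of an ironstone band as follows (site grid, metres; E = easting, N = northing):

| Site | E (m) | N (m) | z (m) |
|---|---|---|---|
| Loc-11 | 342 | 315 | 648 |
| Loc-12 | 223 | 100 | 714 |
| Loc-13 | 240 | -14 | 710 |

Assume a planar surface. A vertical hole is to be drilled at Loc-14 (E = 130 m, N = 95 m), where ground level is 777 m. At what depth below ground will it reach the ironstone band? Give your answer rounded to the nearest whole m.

18 m

Let the plane be z = a·E + b·N + c.
Loc-12−Loc-11: −119a − 215b = 66;  Loc-13−Loc-11: −102a − 329b = 62.
Solving gives a = −0.48685, b = −0.03751.
Then c = 648 − a·342 − b·315 = 826.32.
At (130, 95): z_contact = −63.3 − 3.6 + 826.32 = 759.5 m.
Depth below ground = 777 − 759.5 = 18 m.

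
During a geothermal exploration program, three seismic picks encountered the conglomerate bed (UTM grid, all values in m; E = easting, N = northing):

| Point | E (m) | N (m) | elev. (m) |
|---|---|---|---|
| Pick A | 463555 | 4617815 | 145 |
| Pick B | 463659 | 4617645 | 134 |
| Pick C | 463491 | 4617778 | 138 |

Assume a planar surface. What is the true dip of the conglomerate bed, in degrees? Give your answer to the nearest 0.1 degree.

Let the plane be z = a·E + b·N + c.
Pick B−Pick A: 104a − 170b = −11;  Pick C−Pick A: −64a − 37b = −7.
Solving gives a = 0.05316, b = 0.09723.
Gradient magnitude |∇z| = √(a² + b²) = √(0.00283 + 0.00945) = 0.11082.
True dip = arctan(0.11082) = 6.3°, dipping toward SSW (azimuth ≈ 209°).

6.3°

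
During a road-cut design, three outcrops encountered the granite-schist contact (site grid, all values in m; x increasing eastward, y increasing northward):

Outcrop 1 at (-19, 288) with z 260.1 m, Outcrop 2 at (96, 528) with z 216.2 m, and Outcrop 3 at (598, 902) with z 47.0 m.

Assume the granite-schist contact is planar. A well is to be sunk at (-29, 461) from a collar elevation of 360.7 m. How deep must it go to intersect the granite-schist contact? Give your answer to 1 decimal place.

Let the plane be z = a·x + b·y + c.
Outcrop 2−Outcrop 1: 115a + 240b = −43.9;  Outcrop 3−Outcrop 1: 617a + 614b = −213.1.
Solving gives a = −0.31224, b = −0.03330.
Then c = 260.1 − a·-19 − b·288 = 263.76.
At (-29, 461): z_contact = 9.06 − 15.35 + 263.76 = 257.46 m.
Depth below ground = 360.7 − 257.46 = 103.2 m.

103.2 m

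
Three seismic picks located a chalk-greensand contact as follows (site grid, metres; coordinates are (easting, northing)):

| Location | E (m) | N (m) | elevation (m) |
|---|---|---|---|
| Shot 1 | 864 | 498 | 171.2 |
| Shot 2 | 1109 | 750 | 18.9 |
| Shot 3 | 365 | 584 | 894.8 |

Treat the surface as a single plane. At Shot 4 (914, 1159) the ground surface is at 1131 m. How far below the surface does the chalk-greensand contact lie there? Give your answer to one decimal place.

570.4 m

Let the plane be z = a·E + b·N + c.
Shot 2−Shot 1: 245a + 252b = −152.3;  Shot 3−Shot 1: −499a + 86b = 723.6.
Solving gives a = −1.331206, b = 0.689863.
Then c = 171.2 − a·864 − b·498 = 977.81.
At (914, 1159): z_contact = −1216.72 + 799.55 + 977.81 = 560.64 m.
Depth below ground = 1131 − 560.64 = 570.4 m.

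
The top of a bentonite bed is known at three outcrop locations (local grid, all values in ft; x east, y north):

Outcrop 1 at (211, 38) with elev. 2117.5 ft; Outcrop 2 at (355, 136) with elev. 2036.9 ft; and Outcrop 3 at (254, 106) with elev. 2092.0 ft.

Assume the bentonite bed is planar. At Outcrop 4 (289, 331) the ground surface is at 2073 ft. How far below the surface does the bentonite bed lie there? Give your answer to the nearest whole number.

8 ft

Two edge vectors: Outcrop 1→Outcrop 2 = (144, 98, -80.6), Outcrop 1→Outcrop 3 = (43, 68, -25.5).
Normal n = (Outcrop 1→Outcrop 2) × (Outcrop 1→Outcrop 3) = (2981.8, 206.2, 5578).
So ∂z/∂x = −n_x/n_z = −0.53456 and ∂z/∂y = −n_y/n_z = −0.03697.
Intercept c from Outcrop 1: 2117.5 + 112.79 + 1.40 = 2231.70.
At (289, 331): z_contact = −154.5 − 12.2 + 2231.70 = 2065.0 ft.
Depth below ground = 2073 − 2065.0 = 8 ft.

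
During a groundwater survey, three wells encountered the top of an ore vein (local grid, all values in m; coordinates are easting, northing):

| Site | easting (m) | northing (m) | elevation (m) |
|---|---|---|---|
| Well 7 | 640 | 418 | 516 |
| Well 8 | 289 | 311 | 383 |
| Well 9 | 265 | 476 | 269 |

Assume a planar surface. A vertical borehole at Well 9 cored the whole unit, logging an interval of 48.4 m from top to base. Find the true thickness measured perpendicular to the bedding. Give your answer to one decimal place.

37.2 m

Let the plane be z = a·easting + b·northing + c.
Well 8−Well 7: −351a − 107b = −133;  Well 9−Well 7: −375a + 58b = −247.
Solving gives a = 0.56451, b = −0.60880.
|∇z| = √(a²+b²) = 0.83024, so dip δ = arctan(0.83024) = 39.70°.
True thickness = vertical thickness × cos δ = 48.4 × cos 39.70° = 37.2 m.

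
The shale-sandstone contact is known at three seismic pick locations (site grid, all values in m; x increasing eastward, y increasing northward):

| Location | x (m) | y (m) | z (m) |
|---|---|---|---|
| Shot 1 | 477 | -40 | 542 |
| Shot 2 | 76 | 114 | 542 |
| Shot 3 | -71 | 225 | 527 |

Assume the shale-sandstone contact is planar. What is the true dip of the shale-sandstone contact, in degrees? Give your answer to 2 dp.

Let the plane be z = a·x + b·y + c.
Shot 2−Shot 1: −401a + 154b = 0;  Shot 3−Shot 1: −548a + 265b = −15.
Solving gives a = −0.10561, b = −0.27500.
Gradient magnitude |∇z| = √(a² + b²) = √(0.01115 + 0.07562) = 0.29458.
True dip = arctan(0.29458) = 16.41°, dipping toward NNE (azimuth ≈ 021°).

16.41°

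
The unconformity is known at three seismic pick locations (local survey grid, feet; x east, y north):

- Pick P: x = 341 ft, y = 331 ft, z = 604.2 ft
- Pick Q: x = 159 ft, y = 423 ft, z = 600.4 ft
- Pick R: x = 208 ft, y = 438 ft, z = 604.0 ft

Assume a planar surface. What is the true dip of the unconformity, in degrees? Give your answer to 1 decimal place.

Two edge vectors: Pick P→Pick Q = (-182, 92, -3.8), Pick P→Pick R = (-133, 107, -0.2).
Normal n = (Pick P→Pick Q) × (Pick P→Pick R) = (388.2, 469, -7238).
So ∂z/∂x = −n_x/n_z = 0.05363 and ∂z/∂y = −n_y/n_z = 0.06480.
Gradient magnitude |∇z| = √(a² + b²) = √(0.00288 + 0.00420) = 0.08411.
True dip = arctan(0.08411) = 4.8°, dipping toward SW (azimuth ≈ 220°).

4.8°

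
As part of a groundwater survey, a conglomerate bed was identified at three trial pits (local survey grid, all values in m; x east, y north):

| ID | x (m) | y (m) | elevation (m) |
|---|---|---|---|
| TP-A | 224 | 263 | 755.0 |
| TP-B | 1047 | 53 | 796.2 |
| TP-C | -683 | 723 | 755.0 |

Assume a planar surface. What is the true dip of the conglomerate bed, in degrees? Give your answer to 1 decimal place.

12.6°

Two edge vectors: TP-A→TP-B = (823, -210, 41.2), TP-A→TP-C = (-907, 460, 0).
Normal n = (TP-A→TP-B) × (TP-A→TP-C) = (-18952, -37368.4, 188110).
So ∂z/∂x = −n_x/n_z = 0.10075 and ∂z/∂y = −n_y/n_z = 0.19865.
Gradient magnitude |∇z| = √(a² + b²) = √(0.01015 + 0.03946) = 0.22274.
True dip = arctan(0.22274) = 12.6°, dipping toward SSW (azimuth ≈ 207°).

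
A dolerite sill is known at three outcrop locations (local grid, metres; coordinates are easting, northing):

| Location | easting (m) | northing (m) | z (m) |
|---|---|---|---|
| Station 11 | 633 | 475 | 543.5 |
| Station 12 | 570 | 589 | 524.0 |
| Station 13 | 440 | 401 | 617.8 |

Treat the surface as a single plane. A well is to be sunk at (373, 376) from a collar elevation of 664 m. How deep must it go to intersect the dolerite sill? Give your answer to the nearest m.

21 m

Let the plane be z = a·easting + b·northing + c.
Station 12−Station 11: −63a + 114b = −19.5;  Station 13−Station 11: −193a − 74b = 74.3.
Solving gives a = −0.26355, b = −0.31670.
Then c = 543.5 − a·633 − b·475 = 860.76.
At (373, 376): z_contact = −98.3 − 119.1 + 860.76 = 643.4 m.
Depth below ground = 664 − 643.4 = 21 m.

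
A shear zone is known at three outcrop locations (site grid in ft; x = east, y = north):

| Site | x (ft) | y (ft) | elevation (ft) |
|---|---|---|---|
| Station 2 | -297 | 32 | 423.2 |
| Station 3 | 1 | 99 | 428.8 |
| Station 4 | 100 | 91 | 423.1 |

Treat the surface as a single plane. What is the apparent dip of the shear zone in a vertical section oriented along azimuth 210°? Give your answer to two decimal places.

Two edge vectors: Station 2→Station 3 = (298, 67, 5.6), Station 2→Station 4 = (397, 59, -0.1).
Normal n = (Station 2→Station 3) × (Station 2→Station 4) = (-337.1, 2253, -9017).
So ∂z/∂x = −n_x/n_z = −0.03738 and ∂z/∂y = −n_y/n_z = 0.24986.
Unit vector along 210° is (sin 210°, cos 210°) = (-0.5000, -0.8660).
Slope in that direction = a·(-0.5000) + b·(-0.8660) = −0.19769.
Apparent dip = arctan|0.19769| = 11.18° (true dip is 14.2°, so apparent ≤ true as expected).

11.18°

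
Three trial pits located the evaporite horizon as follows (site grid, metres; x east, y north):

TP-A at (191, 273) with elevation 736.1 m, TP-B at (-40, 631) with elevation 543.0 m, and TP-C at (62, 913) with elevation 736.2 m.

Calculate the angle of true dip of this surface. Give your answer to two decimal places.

Two edge vectors: TP-A→TP-B = (-231, 358, -193.1), TP-A→TP-C = (-129, 640, 0.1).
Normal n = (TP-A→TP-B) × (TP-A→TP-C) = (123619.8, 24933, -101658).
So ∂z/∂x = −n_x/n_z = 1.21604 and ∂z/∂y = −n_y/n_z = 0.24526.
Gradient magnitude |∇z| = √(a² + b²) = √(1.47874 + 0.06015) = 1.24052.
True dip = arctan(1.24052) = 51.13°, dipping toward WSW (azimuth ≈ 259°).

51.13°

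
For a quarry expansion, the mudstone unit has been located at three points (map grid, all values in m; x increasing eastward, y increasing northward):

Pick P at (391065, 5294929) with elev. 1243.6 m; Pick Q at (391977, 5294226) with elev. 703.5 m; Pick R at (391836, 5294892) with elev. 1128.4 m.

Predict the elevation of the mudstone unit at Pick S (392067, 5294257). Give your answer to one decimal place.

Two edge vectors: Pick P→Pick Q = (912, -703, -540.1), Pick P→Pick R = (771, -37, -115.2).
Normal n = (Pick P→Pick Q) × (Pick P→Pick R) = (61001.9, -311354.7, 508269).
So ∂z/∂x = −n_x/n_z = −0.120018927 and ∂z/∂y = −n_y/n_z = 0.612578576.
Intercept c from Pick P: 1243.6 + 46935.20 − 3243560.06 = −3195381.26.
At (392067, 5294257): z = −47055.5 + 3243148.4 − 3195381.26 = 711.7 m.

711.7 m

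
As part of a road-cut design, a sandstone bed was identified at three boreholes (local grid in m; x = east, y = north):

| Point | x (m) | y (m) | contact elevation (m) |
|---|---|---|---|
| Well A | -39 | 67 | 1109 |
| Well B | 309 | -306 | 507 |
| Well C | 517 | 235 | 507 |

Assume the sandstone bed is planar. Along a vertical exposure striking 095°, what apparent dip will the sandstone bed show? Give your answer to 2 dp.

Let the plane be z = a·x + b·y + c.
Well B−Well A: 348a − 373b = −602;  Well C−Well A: 556a + 168b = −602.
Solving gives a = −1.22505, b = 0.47100.
Unit vector along 095° is (sin 95°, cos 95°) = (0.9962, -0.0872).
Slope in that direction = a·(0.9962) + b·(-0.0872) = −1.26144.
Apparent dip = arctan|1.26144| = 51.59° (true dip is 52.7°, so apparent ≤ true as expected).

51.59°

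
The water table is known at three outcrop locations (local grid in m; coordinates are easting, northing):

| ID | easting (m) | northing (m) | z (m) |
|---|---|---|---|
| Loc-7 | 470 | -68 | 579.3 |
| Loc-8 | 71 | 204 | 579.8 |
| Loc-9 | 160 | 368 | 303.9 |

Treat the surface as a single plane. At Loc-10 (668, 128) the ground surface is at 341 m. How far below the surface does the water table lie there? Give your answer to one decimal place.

168.2 m

Let the plane be z = a·easting + b·northing + c.
Loc-8−Loc-7: −399a + 272b = 0.5;  Loc-9−Loc-7: −310a + 436b = −275.4.
Solving gives a = −0.83806, b = −1.22752.
Then c = 579.3 − a·470 − b·-68 = 889.72.
At (668, 128): z_contact = −559.82 − 157.12 + 889.72 = 172.77 m.
Depth below ground = 341 − 172.77 = 168.2 m.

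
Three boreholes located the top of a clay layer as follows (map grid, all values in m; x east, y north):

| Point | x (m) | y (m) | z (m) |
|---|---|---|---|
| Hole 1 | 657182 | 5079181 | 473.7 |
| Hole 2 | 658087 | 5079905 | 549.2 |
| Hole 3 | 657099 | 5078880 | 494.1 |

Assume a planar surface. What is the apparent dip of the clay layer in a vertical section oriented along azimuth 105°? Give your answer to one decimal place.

Two edge vectors: Hole 1→Hole 2 = (905, 724, 75.5), Hole 1→Hole 3 = (-83, -301, 20.4).
Normal n = (Hole 1→Hole 2) × (Hole 1→Hole 3) = (37495.1, -24728.5, -212313).
So ∂z/∂x = −n_x/n_z = 0.17660 and ∂z/∂y = −n_y/n_z = −0.11647.
Unit vector along 105° is (sin 105°, cos 105°) = (0.9659, -0.2588).
Slope in that direction = a·(0.9659) + b·(-0.2588) = 0.20073.
Apparent dip = arctan|0.20073| = 11.4° (true dip is 11.9°, so apparent ≤ true as expected).

11.4°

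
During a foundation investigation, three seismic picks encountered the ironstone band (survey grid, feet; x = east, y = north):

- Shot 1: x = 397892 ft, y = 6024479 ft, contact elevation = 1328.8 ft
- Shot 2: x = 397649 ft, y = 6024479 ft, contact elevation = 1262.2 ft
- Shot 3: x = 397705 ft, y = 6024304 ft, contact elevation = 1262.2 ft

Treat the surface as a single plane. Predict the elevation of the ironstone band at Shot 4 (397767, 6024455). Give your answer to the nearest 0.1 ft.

1292.4 ft

Let the plane be z = a·x + b·y + c.
Shot 2−Shot 1: −243a + 0b = −66.6;  Shot 3−Shot 1: −187a − 175b = −66.6.
Solving gives a = 0.274074074, b = 0.087703704.
Then c = 1328.8 − a·397892 − b·6024479 = −636092.20.
At (397767, 6024455): z = 109017.6 + 528367.0 − 636092.20 = 1292.4 ft.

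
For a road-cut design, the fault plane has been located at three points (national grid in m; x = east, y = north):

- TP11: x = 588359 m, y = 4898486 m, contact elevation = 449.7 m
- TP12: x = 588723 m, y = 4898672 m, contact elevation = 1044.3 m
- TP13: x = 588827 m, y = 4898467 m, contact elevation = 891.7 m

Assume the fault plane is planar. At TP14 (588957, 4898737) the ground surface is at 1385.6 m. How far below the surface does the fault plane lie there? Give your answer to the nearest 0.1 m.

Let the plane be z = a·x + b·y + c.
TP12−TP11: 364a + 186b = 594.6;  TP13−TP11: 468a − 19b = 442.
Solving gives a = 0.995161977, b = 1.249252905.
Then c = 449.7 − a·588359 − b·4898486 = −6704510.67.
At (588957, 4898737): z_contact = 586107.61 + 6119761.43 − 6704510.67 = 1358.37 m.
Depth below ground = 1385.6 − 1358.37 = 27.2 m.

27.2 m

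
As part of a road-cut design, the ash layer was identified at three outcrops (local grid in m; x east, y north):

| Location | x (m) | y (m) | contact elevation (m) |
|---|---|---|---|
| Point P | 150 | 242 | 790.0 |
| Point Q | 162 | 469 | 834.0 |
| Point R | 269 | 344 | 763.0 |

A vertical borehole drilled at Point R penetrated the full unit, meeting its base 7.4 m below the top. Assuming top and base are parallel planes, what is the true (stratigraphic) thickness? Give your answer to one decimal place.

Two edge vectors: Point P→Point Q = (12, 227, 44), Point P→Point R = (119, 102, -27).
Normal n = (Point P→Point Q) × (Point P→Point R) = (-10617, 5560, -25789).
So ∂z/∂x = −n_x/n_z = −0.41169 and ∂z/∂y = −n_y/n_z = 0.21560.
|∇z| = √(a²+b²) = 0.46472, so dip δ = arctan(0.46472) = 24.93°.
True thickness = vertical thickness × cos δ = 7.4 × cos 24.93° = 6.7 m.

6.7 m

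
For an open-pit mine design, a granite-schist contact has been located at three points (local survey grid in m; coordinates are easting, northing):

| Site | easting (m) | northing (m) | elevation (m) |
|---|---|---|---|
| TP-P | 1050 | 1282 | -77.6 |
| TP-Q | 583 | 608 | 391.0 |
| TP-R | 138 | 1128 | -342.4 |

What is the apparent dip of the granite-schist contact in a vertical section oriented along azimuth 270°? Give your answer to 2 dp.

24.79°

Two edge vectors: TP-P→TP-Q = (-467, -674, 468.6), TP-P→TP-R = (-912, -154, -264.8).
Normal n = (TP-P→TP-Q) × (TP-P→TP-R) = (250639.6, -551024.8, -542770).
So ∂z/∂easting = −n_x/n_z = 0.46178 and ∂z/∂northing = −n_y/n_z = −1.01521.
Unit vector along 270° is (sin 270°, cos 270°) = (-1.0000, -0.0000).
Slope in that direction = a·(-1.0000) + b·(-0.0000) = −0.46178.
Apparent dip = arctan|0.46178| = 24.79° (true dip is 48.1°, so apparent ≤ true as expected).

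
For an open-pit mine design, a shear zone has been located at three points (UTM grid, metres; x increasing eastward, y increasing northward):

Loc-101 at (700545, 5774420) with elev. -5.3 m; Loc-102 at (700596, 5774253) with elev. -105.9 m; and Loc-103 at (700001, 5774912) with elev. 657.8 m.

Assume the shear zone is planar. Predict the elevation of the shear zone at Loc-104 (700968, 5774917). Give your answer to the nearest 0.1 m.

Two edge vectors: Loc-101→Loc-102 = (51, -167, -100.6), Loc-101→Loc-103 = (-544, 492, 663.1).
Normal n = (Loc-101→Loc-102) × (Loc-101→Loc-103) = (-61242.5, 20908.3, -65756).
So ∂z/∂x = −n_x/n_z = −0.931359876 and ∂z/∂y = −n_y/n_z = 0.317967942.
Intercept c from Loc-101: -5.3 + 652459.50 − 1836080.44 = −1183626.24.
At (700968, 5774917): z = −652853.5 + 1836238.5 − 1183626.24 = -241.2 m.

-241.2 m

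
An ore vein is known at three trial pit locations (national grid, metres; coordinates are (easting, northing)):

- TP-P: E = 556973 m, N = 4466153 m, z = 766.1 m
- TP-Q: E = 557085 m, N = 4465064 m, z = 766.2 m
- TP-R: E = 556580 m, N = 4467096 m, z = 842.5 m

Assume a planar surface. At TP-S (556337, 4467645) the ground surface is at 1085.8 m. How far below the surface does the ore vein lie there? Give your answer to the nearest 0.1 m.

195.2 m

Two edge vectors: TP-P→TP-Q = (112, -1089, 0.1), TP-P→TP-R = (-393, 943, 76.4).
Normal n = (TP-P→TP-Q) × (TP-P→TP-R) = (-83293.9, -8596.1, -322361).
So ∂z/∂E = −n_x/n_z = −0.258387026 and ∂z/∂N = −n_y/n_z = −0.026666067.
Intercept c from TP-P: 766.1 + 143914.60 + 119094.73 = 263775.43.
At (556337, 4467645): z_contact = −143750.26 − 119134.52 + 263775.43 = 890.65 m.
Depth below ground = 1085.8 − 890.65 = 195.2 m.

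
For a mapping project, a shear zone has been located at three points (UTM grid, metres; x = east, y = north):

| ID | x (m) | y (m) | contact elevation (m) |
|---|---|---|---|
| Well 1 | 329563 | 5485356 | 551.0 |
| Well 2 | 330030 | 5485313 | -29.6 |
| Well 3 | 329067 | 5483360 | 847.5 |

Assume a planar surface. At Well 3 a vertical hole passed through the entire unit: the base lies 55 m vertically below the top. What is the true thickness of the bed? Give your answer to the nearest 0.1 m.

34.5 m

Let the plane be z = a·x + b·y + c.
Well 2−Well 1: 467a − 43b = −580.6;  Well 3−Well 1: −496a − 1996b = 296.5.
Solving gives a = −1.22882, b = 0.15681.
|∇z| = √(a²+b²) = 1.23878, so dip δ = arctan(1.23878) = 51.09°.
True thickness = vertical thickness × cos δ = 55 × cos 51.09° = 34.5 m.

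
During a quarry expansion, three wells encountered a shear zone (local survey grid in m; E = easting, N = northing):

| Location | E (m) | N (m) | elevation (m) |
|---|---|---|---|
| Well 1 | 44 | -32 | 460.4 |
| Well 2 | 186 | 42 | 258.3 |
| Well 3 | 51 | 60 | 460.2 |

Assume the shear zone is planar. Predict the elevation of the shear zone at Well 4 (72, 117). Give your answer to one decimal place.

Let the plane be z = a·E + b·N + c.
Well 2−Well 1: 142a + 74b = −202.1;  Well 3−Well 1: 7a + 92b = −0.2.
Solving gives a = −1.48082, b = 0.11050.
Then c = 460.4 − a·44 − b·-32 = 529.09.
At (72, 117): z = −106.6 + 12.9 + 529.09 = 435.4 m.

435.4 m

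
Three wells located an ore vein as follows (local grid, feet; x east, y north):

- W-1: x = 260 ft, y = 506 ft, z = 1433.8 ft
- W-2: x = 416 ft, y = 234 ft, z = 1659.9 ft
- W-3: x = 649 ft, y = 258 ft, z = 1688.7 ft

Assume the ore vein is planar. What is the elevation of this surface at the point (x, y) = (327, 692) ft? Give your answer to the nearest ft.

Two edge vectors: W-1→W-2 = (156, -272, 226.1), W-1→W-3 = (389, -248, 254.9).
Normal n = (W-1→W-2) × (W-1→W-3) = (-13260, 48188.5, 67120).
So ∂z/∂x = −n_x/n_z = 0.19756 and ∂z/∂y = −n_y/n_z = −0.71795.
Intercept c from W-1: 1433.8 − 51.36 + 363.28 = 1745.72.
At (327, 692): z = 64.6 − 496.8 + 1745.72 = 1313.5 ft.

1313 ft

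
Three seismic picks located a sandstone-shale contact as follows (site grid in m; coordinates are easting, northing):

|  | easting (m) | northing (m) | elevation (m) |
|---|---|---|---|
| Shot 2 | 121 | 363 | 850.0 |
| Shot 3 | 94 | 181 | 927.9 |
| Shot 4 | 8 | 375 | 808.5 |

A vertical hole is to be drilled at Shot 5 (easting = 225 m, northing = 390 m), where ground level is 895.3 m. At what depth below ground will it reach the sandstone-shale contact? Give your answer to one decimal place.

Let the plane be z = a·easting + b·northing + c.
Shot 3−Shot 2: −27a − 182b = 77.9;  Shot 4−Shot 2: −113a + 12b = −41.5.
Solving gives a = 0.31681, b = −0.47502.
Then c = 850 − a·121 − b·363 = 984.10.
At (225, 390): z_contact = 71.28 − 185.26 + 984.10 = 870.12 m.
Depth below ground = 895.3 − 870.12 = 25.2 m.

25.2 m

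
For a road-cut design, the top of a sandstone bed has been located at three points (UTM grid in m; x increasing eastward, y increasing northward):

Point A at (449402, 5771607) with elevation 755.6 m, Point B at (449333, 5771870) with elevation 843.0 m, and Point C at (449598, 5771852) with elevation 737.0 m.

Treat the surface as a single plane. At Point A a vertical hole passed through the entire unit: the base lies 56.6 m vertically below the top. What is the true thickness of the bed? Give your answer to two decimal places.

Let the plane be z = a·x + b·y + c.
Point B−Point A: −69a + 263b = 87.4;  Point C−Point A: 196a + 245b = −18.6.
Solving gives a = −0.38428, b = 0.23150.
|∇z| = √(a²+b²) = 0.44862, so dip δ = arctan(0.44862) = 24.16°.
True thickness = vertical thickness × cos δ = 56.6 × cos 24.16° = 51.64 m.

51.64 m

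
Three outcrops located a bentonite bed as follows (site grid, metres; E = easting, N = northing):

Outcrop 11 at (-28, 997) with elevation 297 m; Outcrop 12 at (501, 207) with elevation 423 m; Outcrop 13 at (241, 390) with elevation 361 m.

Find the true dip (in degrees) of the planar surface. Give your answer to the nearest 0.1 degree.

Let the plane be z = a·E + b·N + c.
Outcrop 12−Outcrop 11: 529a − 790b = 126;  Outcrop 13−Outcrop 11: 269a − 607b = 64.
Solving gives a = 0.23871, b = 0.00035.
Gradient magnitude |∇z| = √(a² + b²) = √(0.05698 + 0.00000) = 0.23871.
True dip = arctan(0.23871) = 13.4°, dipping toward W (azimuth ≈ 270°).

13.4°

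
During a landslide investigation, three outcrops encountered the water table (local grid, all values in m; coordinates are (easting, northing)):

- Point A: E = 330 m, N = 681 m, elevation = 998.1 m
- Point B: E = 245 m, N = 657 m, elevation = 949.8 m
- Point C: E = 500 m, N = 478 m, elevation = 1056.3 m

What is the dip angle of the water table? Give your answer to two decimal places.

Let the plane be z = a·E + b·N + c.
Point B−Point A: −85a − 24b = −48.3;  Point C−Point A: 170a − 203b = 58.2.
Solving gives a = 0.52504, b = 0.15299.
Gradient magnitude |∇z| = √(a² + b²) = √(0.27567 + 0.02341) = 0.54687.
True dip = arctan(0.54687) = 28.67°, dipping toward WSW (azimuth ≈ 254°).

28.67°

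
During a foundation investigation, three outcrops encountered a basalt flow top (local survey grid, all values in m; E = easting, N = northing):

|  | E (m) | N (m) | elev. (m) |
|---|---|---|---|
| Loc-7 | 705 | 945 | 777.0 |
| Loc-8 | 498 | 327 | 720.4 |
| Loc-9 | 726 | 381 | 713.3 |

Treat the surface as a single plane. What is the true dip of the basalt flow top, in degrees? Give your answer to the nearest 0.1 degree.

Two edge vectors: Loc-7→Loc-8 = (-207, -618, -56.6), Loc-7→Loc-9 = (21, -564, -63.7).
Normal n = (Loc-7→Loc-8) × (Loc-7→Loc-9) = (7444.2, -14374.5, 129726).
So ∂z/∂E = −n_x/n_z = −0.05738 and ∂z/∂N = −n_y/n_z = 0.11081.
Gradient magnitude |∇z| = √(a² + b²) = √(0.00329 + 0.01228) = 0.12478.
True dip = arctan(0.12478) = 7.1°, dipping toward SSE (azimuth ≈ 153°).

7.1°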